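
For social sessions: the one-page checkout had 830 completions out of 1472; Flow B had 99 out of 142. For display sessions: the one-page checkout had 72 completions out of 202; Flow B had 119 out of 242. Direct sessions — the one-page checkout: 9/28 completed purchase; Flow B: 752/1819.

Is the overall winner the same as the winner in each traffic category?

Social: the one-page checkout 830/1472 = 56.4%, Flow B 99/142 = 69.7% → Flow B
Display: the one-page checkout 72/202 = 35.6%, Flow B 119/242 = 49.2% → Flow B
Direct: the one-page checkout 9/28 = 32.1%, Flow B 752/1819 = 41.3% → Flow B
Overall: the one-page checkout 911/1702 = 53.5%, Flow B 970/2203 = 44.0% → the one-page checkout
Flow B wins each traffic group but the one-page checkout wins overall — the comparison reverses. Flow B's sessions skew toward direct, which has a lower base rate.

No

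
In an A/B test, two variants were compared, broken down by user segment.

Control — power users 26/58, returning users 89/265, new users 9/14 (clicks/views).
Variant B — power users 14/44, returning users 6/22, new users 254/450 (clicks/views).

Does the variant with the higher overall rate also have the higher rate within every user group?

Power users: Control 26/58 = 44.8%, Variant B 14/44 = 31.8% → Control
Returning users: Control 89/265 = 33.6%, Variant B 6/22 = 27.3% → Control
New users: Control 9/14 = 64.3%, Variant B 254/450 = 56.4% → Control
Overall: Control 124/337 = 36.8%, Variant B 274/516 = 53.1% → Variant B
Control wins each user group but Variant B wins overall — the comparison reverses. Control's views skew toward returning users, which has a lower base rate.

No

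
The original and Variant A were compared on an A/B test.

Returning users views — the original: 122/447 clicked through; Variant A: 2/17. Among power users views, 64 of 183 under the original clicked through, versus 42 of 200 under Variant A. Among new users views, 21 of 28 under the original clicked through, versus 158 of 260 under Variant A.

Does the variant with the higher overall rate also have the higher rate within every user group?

No

Returning users: the original 122/447 = 27.3%, Variant A 2/17 = 11.8% → the original
Power users: the original 64/183 = 35.0%, Variant A 42/200 = 21.0% → the original
New users: the original 21/28 = 75.0%, Variant A 158/260 = 60.8% → the original
Overall: the original 207/658 = 31.5%, Variant A 202/477 = 42.3% → Variant A
The original wins each user group but Variant A wins overall — the comparison reverses. The original's views skew toward returning users, which has a lower base rate.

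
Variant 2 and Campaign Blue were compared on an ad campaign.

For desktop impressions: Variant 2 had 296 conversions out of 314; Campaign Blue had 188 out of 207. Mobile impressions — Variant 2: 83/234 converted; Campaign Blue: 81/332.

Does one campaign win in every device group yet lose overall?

Desktop: Variant 2 296/314 = 94.3%, Campaign Blue 188/207 = 90.8% → Variant 2
Mobile: Variant 2 83/234 = 35.5%, Campaign Blue 81/332 = 24.4% → Variant 2
Overall: Variant 2 379/548 = 69.2%, Campaign Blue 269/539 = 49.9% → Variant 2
Variant 2 wins overall and in every device group — no reversal.

No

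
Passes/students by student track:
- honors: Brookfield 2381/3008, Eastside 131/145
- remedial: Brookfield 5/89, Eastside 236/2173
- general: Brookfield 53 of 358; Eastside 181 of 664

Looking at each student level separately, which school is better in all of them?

Eastside

Honors: Brookfield 2381/3008 = 79.2%, Eastside 131/145 = 90.3% → Eastside
Remedial: Brookfield 5/89 = 5.6%, Eastside 236/2173 = 10.9% → Eastside
General: Brookfield 53/358 = 14.8%, Eastside 181/664 = 27.3% → Eastside
Eastside has the higher rate in all 3 groups.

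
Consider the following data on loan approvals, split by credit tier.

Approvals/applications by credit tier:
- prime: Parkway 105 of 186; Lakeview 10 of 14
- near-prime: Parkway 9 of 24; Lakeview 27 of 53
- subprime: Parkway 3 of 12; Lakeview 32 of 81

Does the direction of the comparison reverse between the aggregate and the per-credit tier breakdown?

Prime: Parkway 105/186 = 56.5%, Lakeview 10/14 = 71.4% → Lakeview
Near-prime: Parkway 9/24 = 37.5%, Lakeview 27/53 = 50.9% → Lakeview
Subprime: Parkway 3/12 = 25.0%, Lakeview 32/81 = 39.5% → Lakeview
Overall: Parkway 117/222 = 52.7%, Lakeview 69/148 = 46.6% → Parkway
Lakeview wins each credit group but Parkway wins overall — the comparison reverses. Lakeview's applications skew toward subprime, which has a lower base rate.

Yes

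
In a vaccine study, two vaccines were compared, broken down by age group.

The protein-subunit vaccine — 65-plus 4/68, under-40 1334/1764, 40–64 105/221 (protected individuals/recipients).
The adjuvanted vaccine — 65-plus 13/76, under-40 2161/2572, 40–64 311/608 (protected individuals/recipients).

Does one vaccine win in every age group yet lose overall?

65-plus: the protein-subunit vaccine 4/68 = 5.9%, the adjuvanted vaccine 13/76 = 17.1% → the adjuvanted vaccine
Under-40: the protein-subunit vaccine 1334/1764 = 75.6%, the adjuvanted vaccine 2161/2572 = 84.0% → the adjuvanted vaccine
40–64: the protein-subunit vaccine 105/221 = 47.5%, the adjuvanted vaccine 311/608 = 51.2% → the adjuvanted vaccine
Overall: the protein-subunit vaccine 1443/2053 = 70.3%, the adjuvanted vaccine 2485/3256 = 76.3% → the adjuvanted vaccine
The adjuvanted vaccine wins overall and in every age group — no reversal.

No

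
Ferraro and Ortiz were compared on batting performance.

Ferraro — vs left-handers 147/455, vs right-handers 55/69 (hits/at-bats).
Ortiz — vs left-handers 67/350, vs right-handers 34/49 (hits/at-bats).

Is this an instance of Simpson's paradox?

Vs left-handers: Ferraro 147/455 = 32.3%, Ortiz 67/350 = 19.1% → Ferraro
Vs right-handers: Ferraro 55/69 = 79.7%, Ortiz 34/49 = 69.4% → Ferraro
Overall: Ferraro 202/524 = 38.5%, Ortiz 101/399 = 25.3% → Ferraro
Ferraro wins overall and in every pitcher group — no reversal.

No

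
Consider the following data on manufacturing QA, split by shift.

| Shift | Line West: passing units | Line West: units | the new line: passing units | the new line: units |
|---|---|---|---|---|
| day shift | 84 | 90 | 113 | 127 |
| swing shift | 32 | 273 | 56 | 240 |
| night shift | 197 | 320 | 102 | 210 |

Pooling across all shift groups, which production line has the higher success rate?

Day shift: Line West 84/90 = 93.3%, the new line 113/127 = 89.0% → Line West
Swing shift: Line West 32/273 = 11.7%, the new line 56/240 = 23.3% → the new line
Night shift: Line West 197/320 = 61.6%, the new line 102/210 = 48.6% → Line West
Overall: Line West 313/683 = 45.8%, the new line 271/577 = 47.0% → the new line
(Neither sweeps every shift group, but the new line has the higher pooled rate.)

the new line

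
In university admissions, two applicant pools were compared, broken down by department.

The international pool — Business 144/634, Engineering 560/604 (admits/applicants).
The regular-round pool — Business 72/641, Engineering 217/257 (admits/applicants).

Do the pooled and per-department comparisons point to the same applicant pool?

Business: the international pool 144/634 = 22.7%, the regular-round pool 72/641 = 11.2% → the international pool
Engineering: the international pool 560/604 = 92.7%, the regular-round pool 217/257 = 84.4% → the international pool
Overall: the international pool 704/1238 = 56.9%, the regular-round pool 289/898 = 32.2% → the international pool
The international pool wins overall and in every department group — no reversal.

Yes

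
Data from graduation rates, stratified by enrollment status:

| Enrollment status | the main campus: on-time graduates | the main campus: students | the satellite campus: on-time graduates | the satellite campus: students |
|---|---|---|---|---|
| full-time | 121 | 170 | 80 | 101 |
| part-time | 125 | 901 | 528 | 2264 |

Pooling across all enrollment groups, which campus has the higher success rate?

Full-time: the main campus 121/170 = 71.2%, the satellite campus 80/101 = 79.2% → the satellite campus
Part-time: the main campus 125/901 = 13.9%, the satellite campus 528/2264 = 23.3% → the satellite campus
Overall: the main campus 246/1071 = 23.0%, the satellite campus 608/2365 = 25.7% → the satellite campus

the satellite campus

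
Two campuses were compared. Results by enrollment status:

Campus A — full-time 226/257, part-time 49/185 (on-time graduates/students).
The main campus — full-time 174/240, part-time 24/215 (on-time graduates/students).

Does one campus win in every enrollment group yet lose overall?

Full-time: Campus A 226/257 = 87.9%, the main campus 174/240 = 72.5% → Campus A
Part-time: Campus A 49/185 = 26.5%, the main campus 24/215 = 11.2% → Campus A
Overall: Campus A 275/442 = 62.2%, the main campus 198/455 = 43.5% → Campus A
Campus A wins overall and in every enrollment group — no reversal.

No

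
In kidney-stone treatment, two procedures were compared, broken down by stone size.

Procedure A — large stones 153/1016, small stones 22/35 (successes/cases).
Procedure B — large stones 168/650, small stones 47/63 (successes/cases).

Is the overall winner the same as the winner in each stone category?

Yes

Large stones: Procedure A 153/1016 = 15.1%, Procedure B 168/650 = 25.8% → Procedure B
Small stones: Procedure A 22/35 = 62.9%, Procedure B 47/63 = 74.6% → Procedure B
Overall: Procedure A 175/1051 = 16.7%, Procedure B 215/713 = 30.2% → Procedure B
Procedure B wins overall and in every stone group — no reversal.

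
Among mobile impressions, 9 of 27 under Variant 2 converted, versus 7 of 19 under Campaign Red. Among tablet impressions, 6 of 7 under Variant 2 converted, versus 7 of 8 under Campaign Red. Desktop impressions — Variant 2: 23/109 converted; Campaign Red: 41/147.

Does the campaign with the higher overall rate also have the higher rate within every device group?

Mobile: Variant 2 9/27 = 33.3%, Campaign Red 7/19 = 36.8% → Campaign Red
Tablet: Variant 2 6/7 = 85.7%, Campaign Red 7/8 = 87.5% → Campaign Red
Desktop: Variant 2 23/109 = 21.1%, Campaign Red 41/147 = 27.9% → Campaign Red
Overall: Variant 2 38/143 = 26.6%, Campaign Red 55/174 = 31.6% → Campaign Red
Campaign Red wins overall and in every device group — no reversal.

Yes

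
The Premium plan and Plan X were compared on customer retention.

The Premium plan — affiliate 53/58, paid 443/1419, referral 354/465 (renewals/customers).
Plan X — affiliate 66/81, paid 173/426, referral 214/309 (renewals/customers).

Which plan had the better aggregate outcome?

Affiliate: the Premium plan 53/58 = 91.4%, Plan X 66/81 = 81.5% → the Premium plan
Paid: the Premium plan 443/1419 = 31.2%, Plan X 173/426 = 40.6% → Plan X
Referral: the Premium plan 354/465 = 76.1%, Plan X 214/309 = 69.3% → the Premium plan
Overall: the Premium plan 850/1942 = 43.8%, Plan X 453/816 = 55.5% → Plan X
(Neither sweeps every signup group, but Plan X has the higher pooled rate.)

Plan X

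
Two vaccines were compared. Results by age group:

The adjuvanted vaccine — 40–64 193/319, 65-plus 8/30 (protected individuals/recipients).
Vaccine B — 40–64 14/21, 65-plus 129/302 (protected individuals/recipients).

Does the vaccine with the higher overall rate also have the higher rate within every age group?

40–64: the adjuvanted vaccine 193/319 = 60.5%, Vaccine B 14/21 = 66.7% → Vaccine B
65-plus: the adjuvanted vaccine 8/30 = 26.7%, Vaccine B 129/302 = 42.7% → Vaccine B
Overall: the adjuvanted vaccine 201/349 = 57.6%, Vaccine B 143/323 = 44.3% → the adjuvanted vaccine
Vaccine B wins each age group but the adjuvanted vaccine wins overall — the comparison reverses. Vaccine B's recipients skew toward 65-plus, which has a lower base rate.

No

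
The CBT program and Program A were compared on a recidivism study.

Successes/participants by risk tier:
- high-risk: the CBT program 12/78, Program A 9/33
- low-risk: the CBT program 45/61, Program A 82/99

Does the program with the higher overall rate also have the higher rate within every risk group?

High-risk: the CBT program 12/78 = 15.4%, Program A 9/33 = 27.3% → Program A
Low-risk: the CBT program 45/61 = 73.8%, Program A 82/99 = 82.8% → Program A
Overall: the CBT program 57/139 = 41.0%, Program A 91/132 = 68.9% → Program A
Program A wins overall and in every risk group — no reversal.

Yes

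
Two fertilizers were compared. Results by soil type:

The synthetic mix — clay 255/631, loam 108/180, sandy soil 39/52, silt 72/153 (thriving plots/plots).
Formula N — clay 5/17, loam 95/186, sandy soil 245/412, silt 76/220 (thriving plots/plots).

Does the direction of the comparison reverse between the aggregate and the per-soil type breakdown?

Clay: the synthetic mix 255/631 = 40.4%, Formula N 5/17 = 29.4% → the synthetic mix
Loam: the synthetic mix 108/180 = 60.0%, Formula N 95/186 = 51.1% → the synthetic mix
Sandy soil: the synthetic mix 39/52 = 75.0%, Formula N 245/412 = 59.5% → the synthetic mix
Silt: the synthetic mix 72/153 = 47.1%, Formula N 76/220 = 34.5% → the synthetic mix
Overall: the synthetic mix 474/1016 = 46.7%, Formula N 421/835 = 50.4% → Formula N
The synthetic mix wins each soil group but Formula N wins overall — the comparison reverses. The synthetic mix's plots skew toward clay, which has a lower base rate.

Yes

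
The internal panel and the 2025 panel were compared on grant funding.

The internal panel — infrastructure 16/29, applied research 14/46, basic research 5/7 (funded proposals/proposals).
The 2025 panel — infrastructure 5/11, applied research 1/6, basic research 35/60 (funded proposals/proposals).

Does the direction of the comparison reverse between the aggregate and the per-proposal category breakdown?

Yes

Infrastructure: the internal panel 16/29 = 55.2%, the 2025 panel 5/11 = 45.5% → the internal panel
Applied research: the internal panel 14/46 = 30.4%, the 2025 panel 1/6 = 16.7% → the internal panel
Basic research: the internal panel 5/7 = 71.4%, the 2025 panel 35/60 = 58.3% → the internal panel
Overall: the internal panel 35/82 = 42.7%, the 2025 panel 41/77 = 53.2% → the 2025 panel
The internal panel wins each proposal group but the 2025 panel wins overall — the comparison reverses. The internal panel's proposals skew toward applied research, which has a lower base rate.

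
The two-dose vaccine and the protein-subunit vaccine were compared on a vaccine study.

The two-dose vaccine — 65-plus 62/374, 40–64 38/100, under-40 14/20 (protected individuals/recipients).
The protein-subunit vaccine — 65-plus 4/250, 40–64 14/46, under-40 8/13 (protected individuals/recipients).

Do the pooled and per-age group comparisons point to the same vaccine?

Yes

65-plus: the two-dose vaccine 62/374 = 16.6%, the protein-subunit vaccine 4/250 = 1.6% → the two-dose vaccine
40–64: the two-dose vaccine 38/100 = 38.0%, the protein-subunit vaccine 14/46 = 30.4% → the two-dose vaccine
Under-40: the two-dose vaccine 14/20 = 70.0%, the protein-subunit vaccine 8/13 = 61.5% → the two-dose vaccine
Overall: the two-dose vaccine 114/494 = 23.1%, the protein-subunit vaccine 26/309 = 8.4% → the two-dose vaccine
The two-dose vaccine wins overall and in every age group — no reversal.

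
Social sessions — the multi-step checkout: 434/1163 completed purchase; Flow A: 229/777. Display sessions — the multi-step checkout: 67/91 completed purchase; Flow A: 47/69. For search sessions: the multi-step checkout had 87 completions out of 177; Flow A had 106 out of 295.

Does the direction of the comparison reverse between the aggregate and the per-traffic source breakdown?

No

Social: the multi-step checkout 434/1163 = 37.3%, Flow A 229/777 = 29.5% → the multi-step checkout
Display: the multi-step checkout 67/91 = 73.6%, Flow A 47/69 = 68.1% → the multi-step checkout
Search: the multi-step checkout 87/177 = 49.2%, Flow A 106/295 = 35.9% → the multi-step checkout
Overall: the multi-step checkout 588/1431 = 41.1%, Flow A 382/1141 = 33.5% → the multi-step checkout
The multi-step checkout wins overall and in every traffic group — no reversal.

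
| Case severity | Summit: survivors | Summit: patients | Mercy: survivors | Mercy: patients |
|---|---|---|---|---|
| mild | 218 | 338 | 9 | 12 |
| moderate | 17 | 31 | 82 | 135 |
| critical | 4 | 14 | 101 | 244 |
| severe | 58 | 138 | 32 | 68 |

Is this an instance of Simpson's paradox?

Yes

Mild: Summit 218/338 = 64.5%, Mercy 9/12 = 75.0% → Mercy
Moderate: Summit 17/31 = 54.8%, Mercy 82/135 = 60.7% → Mercy
Critical: Summit 4/14 = 28.6%, Mercy 101/244 = 41.4% → Mercy
Severe: Summit 58/138 = 42.0%, Mercy 32/68 = 47.1% → Mercy
Overall: Summit 297/521 = 57.0%, Mercy 224/459 = 48.8% → Summit
Mercy wins each case group but Summit wins overall — the comparison reverses. Mercy's patients skew toward critical, which has a lower base rate.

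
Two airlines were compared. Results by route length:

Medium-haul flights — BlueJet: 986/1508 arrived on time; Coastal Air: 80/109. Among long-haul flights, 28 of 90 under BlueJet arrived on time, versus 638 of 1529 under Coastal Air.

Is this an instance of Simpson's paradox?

Yes

Medium-haul: BlueJet 986/1508 = 65.4%, Coastal Air 80/109 = 73.4% → Coastal Air
Long-haul: BlueJet 28/90 = 31.1%, Coastal Air 638/1529 = 41.7% → Coastal Air
Overall: BlueJet 1014/1598 = 63.5%, Coastal Air 718/1638 = 43.8% → BlueJet
Coastal Air wins each route group but BlueJet wins overall — the comparison reverses. Coastal Air's flights skew toward long-haul, which has a lower base rate.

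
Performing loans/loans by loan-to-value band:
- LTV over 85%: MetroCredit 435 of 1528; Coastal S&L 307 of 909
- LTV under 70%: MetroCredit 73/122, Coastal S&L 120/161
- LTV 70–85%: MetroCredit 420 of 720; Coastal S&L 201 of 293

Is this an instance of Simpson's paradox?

No

LTV over 85%: MetroCredit 435/1528 = 28.5%, Coastal S&L 307/909 = 33.8% → Coastal S&L
LTV under 70%: MetroCredit 73/122 = 59.8%, Coastal S&L 120/161 = 74.5% → Coastal S&L
LTV 70–85%: MetroCredit 420/720 = 58.3%, Coastal S&L 201/293 = 68.6% → Coastal S&L
Overall: MetroCredit 928/2370 = 39.2%, Coastal S&L 628/1363 = 46.1% → Coastal S&L
Coastal S&L wins overall and in every loan-to-value group — no reversal.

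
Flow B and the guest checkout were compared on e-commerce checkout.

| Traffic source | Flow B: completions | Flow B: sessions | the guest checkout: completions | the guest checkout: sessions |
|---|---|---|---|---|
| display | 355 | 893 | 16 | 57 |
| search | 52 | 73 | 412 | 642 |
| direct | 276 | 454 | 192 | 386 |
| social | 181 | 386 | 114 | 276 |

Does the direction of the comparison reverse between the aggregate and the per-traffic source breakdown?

Yes

Display: Flow B 355/893 = 39.8%, the guest checkout 16/57 = 28.1% → Flow B
Search: Flow B 52/73 = 71.2%, the guest checkout 412/642 = 64.2% → Flow B
Direct: Flow B 276/454 = 60.8%, the guest checkout 192/386 = 49.7% → Flow B
Social: Flow B 181/386 = 46.9%, the guest checkout 114/276 = 41.3% → Flow B
Overall: Flow B 864/1806 = 47.8%, the guest checkout 734/1361 = 53.9% → the guest checkout
Flow B wins each traffic group but the guest checkout wins overall — the comparison reverses. Flow B's sessions skew toward display, which has a lower base rate.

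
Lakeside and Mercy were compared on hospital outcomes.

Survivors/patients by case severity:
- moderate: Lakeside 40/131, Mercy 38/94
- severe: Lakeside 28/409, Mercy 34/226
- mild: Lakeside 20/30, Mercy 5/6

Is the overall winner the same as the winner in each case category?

Yes

Moderate: Lakeside 40/131 = 30.5%, Mercy 38/94 = 40.4% → Mercy
Severe: Lakeside 28/409 = 6.8%, Mercy 34/226 = 15.0% → Mercy
Mild: Lakeside 20/30 = 66.7%, Mercy 5/6 = 83.3% → Mercy
Overall: Lakeside 88/570 = 15.4%, Mercy 77/326 = 23.6% → Mercy
Mercy wins overall and in every case group — no reversal.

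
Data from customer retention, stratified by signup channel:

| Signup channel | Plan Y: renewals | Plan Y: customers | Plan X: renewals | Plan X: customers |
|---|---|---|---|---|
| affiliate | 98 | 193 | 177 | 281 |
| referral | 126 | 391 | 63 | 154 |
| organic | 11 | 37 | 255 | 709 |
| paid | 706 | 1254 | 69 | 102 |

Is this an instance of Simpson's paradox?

Yes

Affiliate: Plan Y 98/193 = 50.8%, Plan X 177/281 = 63.0% → Plan X
Referral: Plan Y 126/391 = 32.2%, Plan X 63/154 = 40.9% → Plan X
Organic: Plan Y 11/37 = 29.7%, Plan X 255/709 = 36.0% → Plan X
Paid: Plan Y 706/1254 = 56.3%, Plan X 69/102 = 67.6% → Plan X
Overall: Plan Y 941/1875 = 50.2%, Plan X 564/1246 = 45.3% → Plan Y
Plan X wins each signup group but Plan Y wins overall — the comparison reverses. Plan X's customers skew toward organic, which has a lower base rate.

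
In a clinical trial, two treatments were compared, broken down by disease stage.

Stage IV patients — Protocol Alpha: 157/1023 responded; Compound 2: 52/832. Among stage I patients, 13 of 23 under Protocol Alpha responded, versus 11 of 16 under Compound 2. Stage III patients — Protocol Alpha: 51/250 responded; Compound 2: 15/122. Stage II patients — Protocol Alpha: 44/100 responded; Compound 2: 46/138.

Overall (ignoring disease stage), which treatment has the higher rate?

Protocol Alpha

Stage IV: Protocol Alpha 157/1023 = 15.3%, Compound 2 52/832 = 6.2% → Protocol Alpha
Stage I: Protocol Alpha 13/23 = 56.5%, Compound 2 11/16 = 68.8% → Compound 2
Stage III: Protocol Alpha 51/250 = 20.4%, Compound 2 15/122 = 12.3% → Protocol Alpha
Stage II: Protocol Alpha 44/100 = 44.0%, Compound 2 46/138 = 33.3% → Protocol Alpha
Overall: Protocol Alpha 265/1396 = 19.0%, Compound 2 124/1108 = 11.2% → Protocol Alpha
(Neither sweeps every disease group, but Protocol Alpha has the higher pooled rate.)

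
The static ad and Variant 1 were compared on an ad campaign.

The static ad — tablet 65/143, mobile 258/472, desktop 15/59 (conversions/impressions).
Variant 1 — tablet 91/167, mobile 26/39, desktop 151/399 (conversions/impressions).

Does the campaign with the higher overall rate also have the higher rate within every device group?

No

Tablet: the static ad 65/143 = 45.5%, Variant 1 91/167 = 54.5% → Variant 1
Mobile: the static ad 258/472 = 54.7%, Variant 1 26/39 = 66.7% → Variant 1
Desktop: the static ad 15/59 = 25.4%, Variant 1 151/399 = 37.8% → Variant 1
Overall: the static ad 338/674 = 50.1%, Variant 1 268/605 = 44.3% → the static ad
Variant 1 wins each device group but the static ad wins overall — the comparison reverses. Variant 1's impressions skew toward desktop, which has a lower base rate.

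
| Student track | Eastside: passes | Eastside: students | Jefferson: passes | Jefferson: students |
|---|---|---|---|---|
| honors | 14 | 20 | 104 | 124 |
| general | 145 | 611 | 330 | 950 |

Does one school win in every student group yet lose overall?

No

Honors: Eastside 14/20 = 70.0%, Jefferson 104/124 = 83.9% → Jefferson
General: Eastside 145/611 = 23.7%, Jefferson 330/950 = 34.7% → Jefferson
Overall: Eastside 159/631 = 25.2%, Jefferson 434/1074 = 40.4% → Jefferson
Jefferson wins overall and in every student group — no reversal.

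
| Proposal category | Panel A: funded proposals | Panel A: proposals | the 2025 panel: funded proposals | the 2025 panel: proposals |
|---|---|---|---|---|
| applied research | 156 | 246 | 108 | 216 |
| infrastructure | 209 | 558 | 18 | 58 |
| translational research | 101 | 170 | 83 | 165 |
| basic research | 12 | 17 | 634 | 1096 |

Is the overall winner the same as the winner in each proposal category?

Applied research: Panel A 156/246 = 63.4%, the 2025 panel 108/216 = 50.0% → Panel A
Infrastructure: Panel A 209/558 = 37.5%, the 2025 panel 18/58 = 31.0% → Panel A
Translational research: Panel A 101/170 = 59.4%, the 2025 panel 83/165 = 50.3% → Panel A
Basic research: Panel A 12/17 = 70.6%, the 2025 panel 634/1096 = 57.8% → Panel A
Overall: Panel A 478/991 = 48.2%, the 2025 panel 843/1535 = 54.9% → the 2025 panel
Panel A wins each proposal group but the 2025 panel wins overall — the comparison reverses. Panel A's proposals skew toward infrastructure, which has a lower base rate.

No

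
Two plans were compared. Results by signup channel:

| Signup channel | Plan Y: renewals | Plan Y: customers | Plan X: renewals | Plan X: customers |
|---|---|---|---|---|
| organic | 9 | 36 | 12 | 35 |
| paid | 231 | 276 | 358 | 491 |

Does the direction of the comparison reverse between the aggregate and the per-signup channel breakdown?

Organic: Plan Y 9/36 = 25.0%, Plan X 12/35 = 34.3% → Plan X
Paid: Plan Y 231/276 = 83.7%, Plan X 358/491 = 72.9% → Plan Y
Overall: Plan Y 240/312 = 76.9%, Plan X 370/526 = 70.3% → Plan Y
Neither sweeps: Plan Y wins 1 of 2 groups, Plan X wins 1. Plan Y wins overall but not every group — no Simpson reversal.

No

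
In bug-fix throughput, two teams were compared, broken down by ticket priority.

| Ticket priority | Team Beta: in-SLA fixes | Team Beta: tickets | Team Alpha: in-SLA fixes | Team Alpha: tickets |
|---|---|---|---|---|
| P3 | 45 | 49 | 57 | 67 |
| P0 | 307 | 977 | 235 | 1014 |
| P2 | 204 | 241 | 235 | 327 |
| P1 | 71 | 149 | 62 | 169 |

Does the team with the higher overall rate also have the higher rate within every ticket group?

Yes

P3: Team Beta 45/49 = 91.8%, Team Alpha 57/67 = 85.1% → Team Beta
P0: Team Beta 307/977 = 31.4%, Team Alpha 235/1014 = 23.2% → Team Beta
P2: Team Beta 204/241 = 84.6%, Team Alpha 235/327 = 71.9% → Team Beta
P1: Team Beta 71/149 = 47.7%, Team Alpha 62/169 = 36.7% → Team Beta
Overall: Team Beta 627/1416 = 44.3%, Team Alpha 589/1577 = 37.3% → Team Beta
Team Beta wins overall and in every ticket group — no reversal.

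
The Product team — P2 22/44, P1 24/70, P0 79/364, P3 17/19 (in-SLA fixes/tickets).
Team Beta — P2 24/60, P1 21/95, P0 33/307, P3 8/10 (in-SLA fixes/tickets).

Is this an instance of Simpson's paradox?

No

P2: the Product team 22/44 = 50.0%, Team Beta 24/60 = 40.0% → the Product team
P1: the Product team 24/70 = 34.3%, Team Beta 21/95 = 22.1% → the Product team
P0: the Product team 79/364 = 21.7%, Team Beta 33/307 = 10.7% → the Product team
P3: the Product team 17/19 = 89.5%, Team Beta 8/10 = 80.0% → the Product team
Overall: the Product team 142/497 = 28.6%, Team Beta 86/472 = 18.2% → the Product team
The Product team wins overall and in every ticket group — no reversal.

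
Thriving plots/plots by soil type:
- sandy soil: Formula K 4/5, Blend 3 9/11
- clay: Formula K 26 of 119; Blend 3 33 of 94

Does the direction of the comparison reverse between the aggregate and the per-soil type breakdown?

Sandy soil: Formula K 4/5 = 80.0%, Blend 3 9/11 = 81.8% → Blend 3
Clay: Formula K 26/119 = 21.8%, Blend 3 33/94 = 35.1% → Blend 3
Overall: Formula K 30/124 = 24.2%, Blend 3 42/105 = 40.0% → Blend 3
Blend 3 wins overall and in every soil group — no reversal.

No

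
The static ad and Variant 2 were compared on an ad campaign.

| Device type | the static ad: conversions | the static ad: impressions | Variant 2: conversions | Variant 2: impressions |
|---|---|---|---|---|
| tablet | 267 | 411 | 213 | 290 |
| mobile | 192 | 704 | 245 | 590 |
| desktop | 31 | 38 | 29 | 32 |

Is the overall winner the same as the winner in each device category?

Yes

Tablet: the static ad 267/411 = 65.0%, Variant 2 213/290 = 73.4% → Variant 2
Mobile: the static ad 192/704 = 27.3%, Variant 2 245/590 = 41.5% → Variant 2
Desktop: the static ad 31/38 = 81.6%, Variant 2 29/32 = 90.6% → Variant 2
Overall: the static ad 490/1153 = 42.5%, Variant 2 487/912 = 53.4% → Variant 2
Variant 2 wins overall and in every device group — no reversal.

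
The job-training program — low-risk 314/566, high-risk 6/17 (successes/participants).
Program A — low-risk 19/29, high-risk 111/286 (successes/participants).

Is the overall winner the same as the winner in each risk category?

No

Low-risk: the job-training program 314/566 = 55.5%, Program A 19/29 = 65.5% → Program A
High-risk: the job-training program 6/17 = 35.3%, Program A 111/286 = 38.8% → Program A
Overall: the job-training program 320/583 = 54.9%, Program A 130/315 = 41.3% → the job-training program
Program A wins each risk group but the job-training program wins overall — the comparison reverses. Program A's participants skew toward high-risk, which has a lower base rate.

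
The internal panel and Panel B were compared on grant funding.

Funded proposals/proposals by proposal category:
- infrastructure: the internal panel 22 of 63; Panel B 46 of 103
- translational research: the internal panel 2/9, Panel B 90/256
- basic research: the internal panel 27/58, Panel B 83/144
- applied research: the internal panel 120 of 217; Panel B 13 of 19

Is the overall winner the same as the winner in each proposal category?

No

Infrastructure: the internal panel 22/63 = 34.9%, Panel B 46/103 = 44.7% → Panel B
Translational research: the internal panel 2/9 = 22.2%, Panel B 90/256 = 35.2% → Panel B
Basic research: the internal panel 27/58 = 46.6%, Panel B 83/144 = 57.6% → Panel B
Applied research: the internal panel 120/217 = 55.3%, Panel B 13/19 = 68.4% → Panel B
Overall: the internal panel 171/347 = 49.3%, Panel B 232/522 = 44.4% → the internal panel
Panel B wins each proposal group but the internal panel wins overall — the comparison reverses. Panel B's proposals skew toward translational research, which has a lower base rate.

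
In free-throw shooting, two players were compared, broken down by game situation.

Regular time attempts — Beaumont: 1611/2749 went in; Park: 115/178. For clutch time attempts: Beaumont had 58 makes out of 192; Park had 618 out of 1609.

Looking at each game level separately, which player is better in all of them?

Regular time: Beaumont 1611/2749 = 58.6%, Park 115/178 = 64.6% → Park
Clutch time: Beaumont 58/192 = 30.2%, Park 618/1609 = 38.4% → Park
Park has the higher rate in both groups.

Park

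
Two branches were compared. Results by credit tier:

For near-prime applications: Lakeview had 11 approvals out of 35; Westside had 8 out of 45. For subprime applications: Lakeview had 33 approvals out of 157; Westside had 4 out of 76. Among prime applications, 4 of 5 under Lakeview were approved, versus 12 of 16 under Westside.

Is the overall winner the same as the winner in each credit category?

Yes

Near-prime: Lakeview 11/35 = 31.4%, Westside 8/45 = 17.8% → Lakeview
Subprime: Lakeview 33/157 = 21.0%, Westside 4/76 = 5.3% → Lakeview
Prime: Lakeview 4/5 = 80.0%, Westside 12/16 = 75.0% → Lakeview
Overall: Lakeview 48/197 = 24.4%, Westside 24/137 = 17.5% → Lakeview
Lakeview wins overall and in every credit group — no reversal.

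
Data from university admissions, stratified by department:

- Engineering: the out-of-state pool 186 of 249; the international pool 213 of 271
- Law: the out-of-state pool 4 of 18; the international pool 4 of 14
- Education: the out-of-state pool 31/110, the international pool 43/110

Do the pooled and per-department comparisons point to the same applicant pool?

Engineering: the out-of-state pool 186/249 = 74.7%, the international pool 213/271 = 78.6% → the international pool
Law: the out-of-state pool 4/18 = 22.2%, the international pool 4/14 = 28.6% → the international pool
Education: the out-of-state pool 31/110 = 28.2%, the international pool 43/110 = 39.1% → the international pool
Overall: the out-of-state pool 221/377 = 58.6%, the international pool 260/395 = 65.8% → the international pool
The international pool wins overall and in every department group — no reversal.

Yes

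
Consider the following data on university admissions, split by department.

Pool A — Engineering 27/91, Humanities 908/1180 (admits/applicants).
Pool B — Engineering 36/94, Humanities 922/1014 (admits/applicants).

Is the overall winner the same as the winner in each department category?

Yes

Engineering: Pool A 27/91 = 29.7%, Pool B 36/94 = 38.3% → Pool B
Humanities: Pool A 908/1180 = 76.9%, Pool B 922/1014 = 90.9% → Pool B
Overall: Pool A 935/1271 = 73.6%, Pool B 958/1108 = 86.5% → Pool B
Pool B wins overall and in every department group — no reversal.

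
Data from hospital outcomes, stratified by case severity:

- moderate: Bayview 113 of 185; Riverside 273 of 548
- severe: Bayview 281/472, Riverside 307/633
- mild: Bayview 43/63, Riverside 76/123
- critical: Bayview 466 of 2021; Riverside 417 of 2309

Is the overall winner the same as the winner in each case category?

Yes

Moderate: Bayview 113/185 = 61.1%, Riverside 273/548 = 49.8% → Bayview
Severe: Bayview 281/472 = 59.5%, Riverside 307/633 = 48.5% → Bayview
Mild: Bayview 43/63 = 68.3%, Riverside 76/123 = 61.8% → Bayview
Critical: Bayview 466/2021 = 23.1%, Riverside 417/2309 = 18.1% → Bayview
Overall: Bayview 903/2741 = 32.9%, Riverside 1073/3613 = 29.7% → Bayview
Bayview wins overall and in every case group — no reversal.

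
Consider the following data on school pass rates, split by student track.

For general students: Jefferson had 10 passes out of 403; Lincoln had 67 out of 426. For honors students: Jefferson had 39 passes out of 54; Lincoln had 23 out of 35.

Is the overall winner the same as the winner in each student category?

No

General: Jefferson 10/403 = 2.5%, Lincoln 67/426 = 15.7% → Lincoln
Honors: Jefferson 39/54 = 72.2%, Lincoln 23/35 = 65.7% → Jefferson
Overall: Jefferson 49/457 = 10.7%, Lincoln 90/461 = 19.5% → Lincoln
Neither sweeps: Jefferson wins 1 of 2 groups, Lincoln wins 1. Lincoln wins overall but not every group — no Simpson reversal.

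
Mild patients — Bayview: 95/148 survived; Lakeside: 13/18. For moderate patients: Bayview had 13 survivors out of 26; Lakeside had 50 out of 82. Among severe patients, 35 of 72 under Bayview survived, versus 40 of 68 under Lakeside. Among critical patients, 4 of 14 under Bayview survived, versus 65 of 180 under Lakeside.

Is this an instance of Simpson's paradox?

Yes

Mild: Bayview 95/148 = 64.2%, Lakeside 13/18 = 72.2% → Lakeside
Moderate: Bayview 13/26 = 50.0%, Lakeside 50/82 = 61.0% → Lakeside
Severe: Bayview 35/72 = 48.6%, Lakeside 40/68 = 58.8% → Lakeside
Critical: Bayview 4/14 = 28.6%, Lakeside 65/180 = 36.1% → Lakeside
Overall: Bayview 147/260 = 56.5%, Lakeside 168/348 = 48.3% → Bayview
Lakeside wins each case group but Bayview wins overall — the comparison reverses. Lakeside's patients skew toward critical, which has a lower base rate.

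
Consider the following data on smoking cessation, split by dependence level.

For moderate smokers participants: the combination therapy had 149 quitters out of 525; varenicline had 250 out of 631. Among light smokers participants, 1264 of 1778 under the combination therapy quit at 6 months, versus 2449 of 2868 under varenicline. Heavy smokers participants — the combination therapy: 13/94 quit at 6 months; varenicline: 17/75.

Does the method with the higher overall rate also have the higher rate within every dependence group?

Yes

Moderate smokers: the combination therapy 149/525 = 28.4%, varenicline 250/631 = 39.6% → varenicline
Light smokers: the combination therapy 1264/1778 = 71.1%, varenicline 2449/2868 = 85.4% → varenicline
Heavy smokers: the combination therapy 13/94 = 13.8%, varenicline 17/75 = 22.7% → varenicline
Overall: the combination therapy 1426/2397 = 59.5%, varenicline 2716/3574 = 76.0% → varenicline
Varenicline wins overall and in every dependence group — no reversal.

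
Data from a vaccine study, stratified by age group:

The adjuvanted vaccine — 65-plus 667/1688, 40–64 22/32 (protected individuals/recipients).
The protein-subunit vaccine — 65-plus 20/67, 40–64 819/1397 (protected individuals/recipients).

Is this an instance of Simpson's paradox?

Yes

65-plus: the adjuvanted vaccine 667/1688 = 39.5%, the protein-subunit vaccine 20/67 = 29.9% → the adjuvanted vaccine
40–64: the adjuvanted vaccine 22/32 = 68.8%, the protein-subunit vaccine 819/1397 = 58.6% → the adjuvanted vaccine
Overall: the adjuvanted vaccine 689/1720 = 40.1%, the protein-subunit vaccine 839/1464 = 57.3% → the protein-subunit vaccine
The adjuvanted vaccine wins each age group but the protein-subunit vaccine wins overall — the comparison reverses. The adjuvanted vaccine's recipients skew toward 65-plus, which has a lower base rate.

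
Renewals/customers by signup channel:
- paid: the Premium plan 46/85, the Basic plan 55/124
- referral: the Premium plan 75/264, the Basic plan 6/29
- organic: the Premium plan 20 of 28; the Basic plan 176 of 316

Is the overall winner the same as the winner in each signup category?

Paid: the Premium plan 46/85 = 54.1%, the Basic plan 55/124 = 44.4% → the Premium plan
Referral: the Premium plan 75/264 = 28.4%, the Basic plan 6/29 = 20.7% → the Premium plan
Organic: the Premium plan 20/28 = 71.4%, the Basic plan 176/316 = 55.7% → the Premium plan
Overall: the Premium plan 141/377 = 37.4%, the Basic plan 237/469 = 50.5% → the Basic plan
The Premium plan wins each signup group but the Basic plan wins overall — the comparison reverses. The Premium plan's customers skew toward referral, which has a lower base rate.

No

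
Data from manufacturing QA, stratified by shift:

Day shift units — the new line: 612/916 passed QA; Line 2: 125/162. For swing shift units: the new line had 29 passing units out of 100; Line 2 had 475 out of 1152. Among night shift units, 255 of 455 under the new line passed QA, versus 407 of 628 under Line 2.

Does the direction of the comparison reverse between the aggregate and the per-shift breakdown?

Day shift: the new line 612/916 = 66.8%, Line 2 125/162 = 77.2% → Line 2
Swing shift: the new line 29/100 = 29.0%, Line 2 475/1152 = 41.2% → Line 2
Night shift: the new line 255/455 = 56.0%, Line 2 407/628 = 64.8% → Line 2
Overall: the new line 896/1471 = 60.9%, Line 2 1007/1942 = 51.9% → the new line
Line 2 wins each shift group but the new line wins overall — the comparison reverses. Line 2's units skew toward swing shift, which has a lower base rate.

Yes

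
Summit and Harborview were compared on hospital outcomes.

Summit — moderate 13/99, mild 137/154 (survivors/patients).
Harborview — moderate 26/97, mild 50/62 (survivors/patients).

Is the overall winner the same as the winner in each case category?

No

Moderate: Summit 13/99 = 13.1%, Harborview 26/97 = 26.8% → Harborview
Mild: Summit 137/154 = 89.0%, Harborview 50/62 = 80.6% → Summit
Overall: Summit 150/253 = 59.3%, Harborview 76/159 = 47.8% → Summit
Neither sweeps: Summit wins 1 of 2 groups, Harborview wins 1. Summit wins overall but not every group — no Simpson reversal.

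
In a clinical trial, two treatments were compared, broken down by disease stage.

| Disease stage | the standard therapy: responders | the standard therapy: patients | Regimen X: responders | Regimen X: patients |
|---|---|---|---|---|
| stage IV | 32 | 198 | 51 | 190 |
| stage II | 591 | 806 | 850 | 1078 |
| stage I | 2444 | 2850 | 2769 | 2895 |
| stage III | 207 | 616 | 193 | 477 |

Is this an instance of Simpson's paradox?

No

Stage IV: the standard therapy 32/198 = 16.2%, Regimen X 51/190 = 26.8% → Regimen X
Stage II: the standard therapy 591/806 = 73.3%, Regimen X 850/1078 = 78.8% → Regimen X
Stage I: the standard therapy 2444/2850 = 85.8%, Regimen X 2769/2895 = 95.6% → Regimen X
Stage III: the standard therapy 207/616 = 33.6%, Regimen X 193/477 = 40.5% → Regimen X
Overall: the standard therapy 3274/4470 = 73.2%, Regimen X 3863/4640 = 83.3% → Regimen X
Regimen X wins overall and in every disease group — no reversal.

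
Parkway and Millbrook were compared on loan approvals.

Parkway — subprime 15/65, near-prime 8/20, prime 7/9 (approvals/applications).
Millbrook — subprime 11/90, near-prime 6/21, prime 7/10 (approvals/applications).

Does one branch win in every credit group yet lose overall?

Subprime: Parkway 15/65 = 23.1%, Millbrook 11/90 = 12.2% → Parkway
Near-prime: Parkway 8/20 = 40.0%, Millbrook 6/21 = 28.6% → Parkway
Prime: Parkway 7/9 = 77.8%, Millbrook 7/10 = 70.0% → Parkway
Overall: Parkway 30/94 = 31.9%, Millbrook 24/121 = 19.8% → Parkway
Parkway wins overall and in every credit group — no reversal.

No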